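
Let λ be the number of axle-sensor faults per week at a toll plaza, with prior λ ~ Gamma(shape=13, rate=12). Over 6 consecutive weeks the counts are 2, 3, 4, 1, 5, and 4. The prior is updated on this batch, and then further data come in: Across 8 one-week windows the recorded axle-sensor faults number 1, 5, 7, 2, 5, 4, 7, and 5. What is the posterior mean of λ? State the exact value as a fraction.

34/13

Total count: 2 + 3 + 4 + 1 + 5 + 4 = 19.
Total exposure: 6 weeks.
After the first batch: Gamma(13 + 19, 12 + 6) = Gamma(32, 18).
Total count: 1 + 5 + 7 + 2 + 5 + 4 + 7 + 5 = 36.
Total exposure: 8 weeks.
After the second batch: Gamma(32 + 36, 18 + 8) = Gamma(68, 26).
Posterior mean = α'/β' = 68/26 = 34/13.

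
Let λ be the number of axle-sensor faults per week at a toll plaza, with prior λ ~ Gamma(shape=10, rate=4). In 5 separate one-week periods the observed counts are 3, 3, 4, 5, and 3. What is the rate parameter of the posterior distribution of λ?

Total count: 3 + 3 + 4 + 5 + 3 = 18.
Total exposure: 5 weeks.
By Gamma–Poisson conjugacy, the posterior is Gamma(α + Σx, β + Σt) = Gamma(10 + 18, 4 + 5) = Gamma(28, 9).

9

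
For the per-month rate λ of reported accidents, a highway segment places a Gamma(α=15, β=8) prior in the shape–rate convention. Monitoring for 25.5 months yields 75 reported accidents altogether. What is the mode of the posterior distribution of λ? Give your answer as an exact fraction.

178/67

Total count 75 over total exposure 25.5 months.
Posterior: α' = 15 + 75 = 90, β' = 8 + 25.5 = 67/2.
Posterior mode = (α'−1)/β' = 89/(67/2) = 178/67.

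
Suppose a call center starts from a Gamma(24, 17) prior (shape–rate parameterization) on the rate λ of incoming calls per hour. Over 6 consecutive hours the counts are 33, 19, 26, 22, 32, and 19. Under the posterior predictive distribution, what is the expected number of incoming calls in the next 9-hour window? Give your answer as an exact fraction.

1575/23

Total count: 33 + 19 + 26 + 22 + 32 + 19 = 151.
Total exposure: 6 hours.
The Gamma prior is conjugate for the Poisson rate, so λ | data ~ Gamma(24+151, 17+6) = Gamma(175, 23).
Predictive mean over a 9-hour window = T·E[λ|data] = 9·175/23 = 1575/23.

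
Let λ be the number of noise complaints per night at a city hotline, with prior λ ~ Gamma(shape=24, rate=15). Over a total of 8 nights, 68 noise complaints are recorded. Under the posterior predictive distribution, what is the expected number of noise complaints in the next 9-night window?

36

Total count 68 over total exposure 8 nights.
The Gamma prior is conjugate for the Poisson rate, so λ | data ~ Gamma(24+68, 15+8) = Gamma(92, 23).
Predictive mean over a 9-night window = T·E[λ|data] = 9·92/23 = 36.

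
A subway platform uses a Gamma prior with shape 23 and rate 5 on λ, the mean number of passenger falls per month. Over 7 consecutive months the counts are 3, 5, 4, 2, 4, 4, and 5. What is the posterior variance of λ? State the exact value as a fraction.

25/72

Total count: 3 + 5 + 4 + 2 + 4 + 4 + 5 = 27.
Total exposure: 7 months.
Gamma(α, β) with Poisson data over total exposure Σt gives posterior Gamma(α+Σx, β+Σt) = Gamma(50, 12).
Posterior variance = α'/β'² = 50/144 = 25/72.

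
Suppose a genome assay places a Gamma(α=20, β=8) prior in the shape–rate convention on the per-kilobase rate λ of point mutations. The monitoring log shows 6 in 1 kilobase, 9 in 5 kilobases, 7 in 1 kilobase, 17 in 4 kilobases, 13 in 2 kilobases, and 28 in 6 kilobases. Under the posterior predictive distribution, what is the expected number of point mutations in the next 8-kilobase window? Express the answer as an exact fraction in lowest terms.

Total count: 6 + 9 + 7 + 17 + 13 + 28 = 80.
Total exposure: 1 + 5 + 1 + 4 + 2 + 6 = 19 kilobases.
By Gamma–Poisson conjugacy, the posterior is Gamma(α + Σx, β + Σt) = Gamma(20 + 80, 8 + 19) = Gamma(100, 27).
Predictive mean over an 8-kilobase window = T·E[λ|data] = 8·100/27 = 800/27.

800/27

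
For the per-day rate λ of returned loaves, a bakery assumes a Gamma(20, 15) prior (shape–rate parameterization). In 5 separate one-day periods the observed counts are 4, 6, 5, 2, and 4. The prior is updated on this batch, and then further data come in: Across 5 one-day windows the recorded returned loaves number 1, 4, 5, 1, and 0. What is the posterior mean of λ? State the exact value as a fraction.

52/25

Total count: 4 + 6 + 5 + 2 + 4 = 21.
Total exposure: 5 days.
After the first batch: Gamma(20 + 21, 15 + 5) = Gamma(41, 20).
Total count: 1 + 4 + 5 + 1 + 0 = 11.
Total exposure: 5 days.
After the second batch: Gamma(41 + 11, 20 + 5) = Gamma(52, 25).
Posterior mean = α'/β' = 52/25.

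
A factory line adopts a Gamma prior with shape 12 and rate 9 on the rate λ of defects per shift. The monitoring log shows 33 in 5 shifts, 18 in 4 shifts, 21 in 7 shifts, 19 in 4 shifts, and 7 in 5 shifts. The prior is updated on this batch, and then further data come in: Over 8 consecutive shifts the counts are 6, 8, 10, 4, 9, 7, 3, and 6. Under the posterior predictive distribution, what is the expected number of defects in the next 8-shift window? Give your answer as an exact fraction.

652/21

Total count: 33 + 18 + 21 + 19 + 7 = 98.
Total exposure: 5 + 4 + 7 + 4 + 5 = 25 shifts.
After the first batch: Gamma(12 + 98, 9 + 25) = Gamma(110, 34).
Total count: 6 + 8 + 10 + 4 + 9 + 7 + 3 + 6 = 53.
Total exposure: 8 shifts.
After the second batch: Gamma(110 + 53, 34 + 8) = Gamma(163, 42).
Predictive mean over an 8-shift window = T·E[λ|data] = 8·163/42 = 652/21.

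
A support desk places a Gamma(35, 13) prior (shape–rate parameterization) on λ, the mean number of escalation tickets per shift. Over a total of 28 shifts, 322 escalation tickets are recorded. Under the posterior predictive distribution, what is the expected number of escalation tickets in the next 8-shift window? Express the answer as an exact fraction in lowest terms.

Total count 322 over total exposure 28 shifts.
Gamma(α, β) with Poisson data over total exposure Σt gives posterior Gamma(α+Σx, β+Σt) = Gamma(357, 41).
Predictive mean over an 8-shift window = T·E[λ|data] = 8·357/41 = 2856/41.

2856/41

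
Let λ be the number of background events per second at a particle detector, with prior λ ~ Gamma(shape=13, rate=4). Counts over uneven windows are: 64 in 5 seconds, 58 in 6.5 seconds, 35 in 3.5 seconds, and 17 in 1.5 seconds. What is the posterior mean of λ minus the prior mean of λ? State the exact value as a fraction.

Total count: 64 + 58 + 35 + 17 = 174.
Total exposure: 5 + 6.5 + 3.5 + 1.5 = 16.5 seconds.
The Gamma prior is conjugate for the Poisson rate, so λ | data ~ Gamma(13+174, 4+16.5) = Gamma(187, 41/2).
Posterior mean = 187/(41/2) = 374/41; prior mean = 13/4 = 13/4. Difference = 374/41 − 13/4 = 963/164.

963/164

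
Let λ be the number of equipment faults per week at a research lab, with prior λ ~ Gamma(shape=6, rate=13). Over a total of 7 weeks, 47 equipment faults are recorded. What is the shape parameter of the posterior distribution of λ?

Total count 47 over total exposure 7 weeks.
The Gamma prior is conjugate for the Poisson rate, so λ | data ~ Gamma(6+47, 13+7) = Gamma(53, 20).

53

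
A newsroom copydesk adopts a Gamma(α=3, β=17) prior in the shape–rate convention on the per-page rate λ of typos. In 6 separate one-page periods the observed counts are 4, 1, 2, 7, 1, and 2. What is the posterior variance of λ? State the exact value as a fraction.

20/529

Total count: 4 + 1 + 2 + 7 + 1 + 2 = 17.
Total exposure: 6 pages.
Conjugate update: add total count to the shape and total exposure to the rate, giving Gamma(20, 23).
Posterior variance = α'/β'² = 20/529.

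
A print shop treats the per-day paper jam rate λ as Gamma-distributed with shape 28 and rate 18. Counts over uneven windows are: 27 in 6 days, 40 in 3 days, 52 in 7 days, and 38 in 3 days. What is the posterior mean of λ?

5

Total count: 27 + 40 + 52 + 38 = 157.
Total exposure: 6 + 3 + 7 + 3 = 19 days.
Gamma(α, β) with Poisson data over total exposure Σt gives posterior Gamma(α+Σx, β+Σt) = Gamma(185, 37).
Posterior mean = α'/β' = 185/37 = 5.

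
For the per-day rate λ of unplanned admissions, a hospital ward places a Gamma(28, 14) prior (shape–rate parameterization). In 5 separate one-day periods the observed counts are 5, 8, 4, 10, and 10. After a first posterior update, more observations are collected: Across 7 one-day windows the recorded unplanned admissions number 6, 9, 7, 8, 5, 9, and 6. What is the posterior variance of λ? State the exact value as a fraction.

Total count: 5 + 8 + 4 + 10 + 10 = 37.
Total exposure: 5 days.
After the first batch: Gamma(28 + 37, 14 + 5) = Gamma(65, 19).
Total count: 6 + 9 + 7 + 8 + 5 + 9 + 6 = 50.
Total exposure: 7 days.
After the second batch: Gamma(65 + 50, 19 + 7) = Gamma(115, 26).
Posterior variance = α'/β'² = 115/676.

115/676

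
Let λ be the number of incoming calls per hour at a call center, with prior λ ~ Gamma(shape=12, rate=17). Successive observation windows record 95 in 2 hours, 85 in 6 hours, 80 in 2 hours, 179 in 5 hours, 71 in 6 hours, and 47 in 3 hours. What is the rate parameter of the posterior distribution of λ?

Total count: 95 + 85 + 80 + 179 + 71 + 47 = 557.
Total exposure: 2 + 6 + 2 + 5 + 6 + 3 = 24 hours.
By Gamma–Poisson conjugacy, the posterior is Gamma(α + Σx, β + Σt) = Gamma(12 + 557, 17 + 24) = Gamma(569, 41).

41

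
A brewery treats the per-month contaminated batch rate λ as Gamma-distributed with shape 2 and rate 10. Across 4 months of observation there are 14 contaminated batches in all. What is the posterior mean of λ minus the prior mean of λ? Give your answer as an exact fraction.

33/35

Total count 14 over total exposure 4 months.
Gamma(α, β) with Poisson data over total exposure Σt gives posterior Gamma(α+Σx, β+Σt) = Gamma(16, 14).
Posterior mean = 16/14 = 8/7; prior mean = 2/10 = 1/5. Difference = 8/7 − 1/5 = 33/35.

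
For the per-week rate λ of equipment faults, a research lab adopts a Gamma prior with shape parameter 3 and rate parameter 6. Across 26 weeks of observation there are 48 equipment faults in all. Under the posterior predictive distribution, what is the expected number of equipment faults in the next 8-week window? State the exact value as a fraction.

Total count 48 over total exposure 26 weeks.
Conjugate update: add total count to the shape and total exposure to the rate, giving Gamma(51, 32).
Predictive mean over an 8-week window = T·E[λ|data] = 8·51/32 = 51/4.

51/4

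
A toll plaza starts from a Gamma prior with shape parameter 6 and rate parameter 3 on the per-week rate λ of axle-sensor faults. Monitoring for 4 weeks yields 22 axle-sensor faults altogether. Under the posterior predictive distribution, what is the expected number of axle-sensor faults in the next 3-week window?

12

Total count 22 over total exposure 4 weeks.
Conjugate update: add total count to the shape and total exposure to the rate, giving Gamma(28, 7).
Predictive mean over a 3-week window = T·E[λ|data] = 3·28/7 = 12.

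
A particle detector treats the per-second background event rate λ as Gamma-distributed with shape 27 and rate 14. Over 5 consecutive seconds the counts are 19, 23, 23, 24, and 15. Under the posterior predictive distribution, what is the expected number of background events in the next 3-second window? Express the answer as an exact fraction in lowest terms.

Total count: 19 + 23 + 23 + 24 + 15 = 104.
Total exposure: 5 seconds.
The Gamma prior is conjugate for the Poisson rate, so λ | data ~ Gamma(27+104, 14+5) = Gamma(131, 19).
Predictive mean over a 3-second window = T·E[λ|data] = 3·131/19 = 393/19.

393/19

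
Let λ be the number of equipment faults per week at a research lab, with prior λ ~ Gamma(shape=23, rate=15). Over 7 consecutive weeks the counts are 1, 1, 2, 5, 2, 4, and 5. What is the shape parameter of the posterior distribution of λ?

43

Total count: 1 + 1 + 2 + 5 + 2 + 4 + 5 = 20.
Total exposure: 7 weeks.
By Gamma–Poisson conjugacy, the posterior is Gamma(α + Σx, β + Σt) = Gamma(23 + 20, 15 + 7) = Gamma(43, 22).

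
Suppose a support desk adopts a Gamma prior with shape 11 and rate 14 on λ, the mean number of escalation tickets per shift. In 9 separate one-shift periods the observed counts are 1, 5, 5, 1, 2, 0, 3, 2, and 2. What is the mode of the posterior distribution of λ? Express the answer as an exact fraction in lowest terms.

31/23

Total count: 1 + 5 + 5 + 1 + 2 + 0 + 3 + 2 + 2 = 21.
Total exposure: 9 shifts.
Posterior: α' = 11 + 21 = 32, β' = 14 + 9 = 23.
Posterior mode = (α'−1)/β' = 31/23.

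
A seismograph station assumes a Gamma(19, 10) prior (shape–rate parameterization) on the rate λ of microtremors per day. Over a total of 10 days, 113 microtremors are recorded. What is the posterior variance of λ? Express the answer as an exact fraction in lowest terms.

33/100

Total count 113 over total exposure 10 days.
The Gamma prior is conjugate for the Poisson rate, so λ | data ~ Gamma(19+113, 10+10) = Gamma(132, 20).
Posterior variance = α'/β'² = 132/400 = 33/100.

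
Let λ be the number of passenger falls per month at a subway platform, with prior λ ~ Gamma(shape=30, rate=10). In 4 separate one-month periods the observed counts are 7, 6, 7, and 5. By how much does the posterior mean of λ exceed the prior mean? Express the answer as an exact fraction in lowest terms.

Total count: 7 + 6 + 7 + 5 = 25.
Total exposure: 4 months.
Posterior: α' = 30 + 25 = 55, β' = 10 + 4 = 14.
Posterior mean = 55/14 = 55/14; prior mean = 30/10 = 3. Difference = 55/14 − 3 = 13/14.

13/14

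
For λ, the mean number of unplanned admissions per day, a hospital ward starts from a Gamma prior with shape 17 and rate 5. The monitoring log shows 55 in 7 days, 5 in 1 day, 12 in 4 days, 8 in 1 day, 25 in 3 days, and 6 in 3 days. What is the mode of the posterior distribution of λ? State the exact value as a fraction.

Total count: 55 + 5 + 12 + 8 + 25 + 6 = 111.
Total exposure: 7 + 1 + 4 + 1 + 3 + 3 = 19 days.
The Gamma prior is conjugate for the Poisson rate, so λ | data ~ Gamma(17+111, 5+19) = Gamma(128, 24).
Posterior mode = (α'−1)/β' = 127/24.

127/24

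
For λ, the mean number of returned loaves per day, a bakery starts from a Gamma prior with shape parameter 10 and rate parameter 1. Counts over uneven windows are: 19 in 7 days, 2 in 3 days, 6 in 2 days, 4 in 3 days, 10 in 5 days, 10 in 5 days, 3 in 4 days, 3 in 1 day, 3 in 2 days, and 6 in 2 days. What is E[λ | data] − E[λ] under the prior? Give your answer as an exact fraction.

-274/35

Total count: 19 + 2 + 6 + 4 + 10 + 10 + 3 + 3 + 3 + 6 = 66.
Total exposure: 7 + 3 + 2 + 3 + 5 + 5 + 4 + 1 + 2 + 2 = 34 days.
Gamma(α, β) with Poisson data over total exposure Σt gives posterior Gamma(α+Σx, β+Σt) = Gamma(76, 35).
Posterior mean = 76/35 = 76/35; prior mean = 10/1 = 10. Difference = 76/35 − 10 = -274/35.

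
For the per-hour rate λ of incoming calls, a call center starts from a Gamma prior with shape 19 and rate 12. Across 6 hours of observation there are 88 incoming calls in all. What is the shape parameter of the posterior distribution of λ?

107

Total count 88 over total exposure 6 hours.
The Gamma prior is conjugate for the Poisson rate, so λ | data ~ Gamma(19+88, 12+6) = Gamma(107, 18).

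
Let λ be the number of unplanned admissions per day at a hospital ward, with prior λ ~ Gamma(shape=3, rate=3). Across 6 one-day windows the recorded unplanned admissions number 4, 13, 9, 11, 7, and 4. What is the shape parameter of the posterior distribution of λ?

Total count: 4 + 13 + 9 + 11 + 7 + 4 = 48.
Total exposure: 6 days.
Gamma(α, β) with Poisson data over total exposure Σt gives posterior Gamma(α+Σx, β+Σt) = Gamma(51, 9).

51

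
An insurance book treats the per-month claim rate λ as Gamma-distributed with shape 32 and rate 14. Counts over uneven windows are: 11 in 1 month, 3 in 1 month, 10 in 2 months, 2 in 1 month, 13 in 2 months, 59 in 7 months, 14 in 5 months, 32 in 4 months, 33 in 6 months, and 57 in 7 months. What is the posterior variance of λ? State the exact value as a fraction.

Total count: 11 + 3 + 10 + 2 + 13 + 59 + 14 + 32 + 33 + 57 = 234.
Total exposure: 1 + 1 + 2 + 1 + 2 + 7 + 5 + 4 + 6 + 7 = 36 months.
Posterior: α' = 32 + 234 = 266, β' = 14 + 36 = 50.
Posterior variance = α'/β'² = 266/2500 = 133/1250.

133/1250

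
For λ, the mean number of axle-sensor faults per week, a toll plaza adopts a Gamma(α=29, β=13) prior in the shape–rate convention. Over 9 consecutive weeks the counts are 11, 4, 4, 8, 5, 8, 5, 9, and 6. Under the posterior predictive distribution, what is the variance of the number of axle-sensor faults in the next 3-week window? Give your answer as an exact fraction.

Total count: 11 + 4 + 4 + 8 + 5 + 8 + 5 + 9 + 6 = 60.
Total exposure: 9 weeks.
Gamma(α, β) with Poisson data over total exposure Σt gives posterior Gamma(α+Σx, β+Σt) = Gamma(89, 22).
The posterior predictive for a window of length T is Negative Binomial with variance T·α'·(β'+T)/β'² = 3·89·25/484 = 6675/484.

6675/484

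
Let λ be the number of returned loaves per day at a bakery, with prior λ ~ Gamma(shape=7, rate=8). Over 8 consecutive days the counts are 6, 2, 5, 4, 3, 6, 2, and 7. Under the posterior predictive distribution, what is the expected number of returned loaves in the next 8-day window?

Total count: 6 + 2 + 5 + 4 + 3 + 6 + 2 + 7 = 35.
Total exposure: 8 days.
The Gamma prior is conjugate for the Poisson rate, so λ | data ~ Gamma(7+35, 8+8) = Gamma(42, 16).
Predictive mean over an 8-day window = T·E[λ|data] = 8·42/16 = 21.

21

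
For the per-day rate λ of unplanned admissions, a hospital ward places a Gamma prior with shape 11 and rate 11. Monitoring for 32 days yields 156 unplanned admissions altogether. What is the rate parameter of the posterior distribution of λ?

43

Total count 156 over total exposure 32 days.
Conjugate update: add total count to the shape and total exposure to the rate, giving Gamma(167, 43).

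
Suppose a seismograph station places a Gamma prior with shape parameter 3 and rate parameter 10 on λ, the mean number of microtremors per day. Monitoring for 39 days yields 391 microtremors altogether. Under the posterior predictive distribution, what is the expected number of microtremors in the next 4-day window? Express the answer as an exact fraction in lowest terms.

Total count 391 over total exposure 39 days.
Conjugate update: add total count to the shape and total exposure to the rate, giving Gamma(394, 49).
Predictive mean over a 4-day window = T·E[λ|data] = 4·394/49 = 1576/49.

1576/49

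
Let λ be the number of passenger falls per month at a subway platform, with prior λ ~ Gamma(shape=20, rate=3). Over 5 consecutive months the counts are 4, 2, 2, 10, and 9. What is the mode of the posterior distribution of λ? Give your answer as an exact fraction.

23/4

Total count: 4 + 2 + 2 + 10 + 9 = 27.
Total exposure: 5 months.
Posterior: α' = 20 + 27 = 47, β' = 3 + 5 = 8.
Posterior mode = (α'−1)/β' = 46/8 = 23/4.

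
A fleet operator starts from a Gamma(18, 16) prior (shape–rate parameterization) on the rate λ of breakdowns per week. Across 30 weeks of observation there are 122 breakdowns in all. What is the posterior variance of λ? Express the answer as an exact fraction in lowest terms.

Total count 122 over total exposure 30 weeks.
Gamma(α, β) with Poisson data over total exposure Σt gives posterior Gamma(α+Σx, β+Σt) = Gamma(140, 46).
Posterior variance = α'/β'² = 140/2116 = 35/529.

35/529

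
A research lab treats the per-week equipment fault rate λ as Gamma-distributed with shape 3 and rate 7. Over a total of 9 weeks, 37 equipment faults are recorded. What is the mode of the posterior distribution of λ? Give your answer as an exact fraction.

Total count 37 over total exposure 9 weeks.
By Gamma–Poisson conjugacy, the posterior is Gamma(α + Σx, β + Σt) = Gamma(3 + 37, 7 + 9) = Gamma(40, 16).
Posterior mode = (α'−1)/β' = 39/16.

39/16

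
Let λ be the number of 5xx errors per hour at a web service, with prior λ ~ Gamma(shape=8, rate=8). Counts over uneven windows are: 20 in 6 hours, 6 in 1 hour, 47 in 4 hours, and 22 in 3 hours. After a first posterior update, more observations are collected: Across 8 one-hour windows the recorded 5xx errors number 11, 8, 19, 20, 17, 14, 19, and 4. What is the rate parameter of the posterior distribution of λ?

30

Total count: 20 + 6 + 47 + 22 = 95.
Total exposure: 6 + 1 + 4 + 3 = 14 hours.
After the first batch: Gamma(8 + 95, 8 + 14) = Gamma(103, 22).
Total count: 11 + 8 + 19 + 20 + 17 + 14 + 19 + 4 = 112.
Total exposure: 8 hours.
After the second batch: Gamma(103 + 112, 22 + 8) = Gamma(215, 30).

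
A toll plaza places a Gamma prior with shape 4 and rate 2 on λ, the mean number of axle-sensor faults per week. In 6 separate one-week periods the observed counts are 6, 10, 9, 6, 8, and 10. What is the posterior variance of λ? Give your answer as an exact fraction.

Total count: 6 + 10 + 9 + 6 + 8 + 10 = 49.
Total exposure: 6 weeks.
Conjugate update: add total count to the shape and total exposure to the rate, giving Gamma(53, 8).
Posterior variance = α'/β'² = 53/64.

53/64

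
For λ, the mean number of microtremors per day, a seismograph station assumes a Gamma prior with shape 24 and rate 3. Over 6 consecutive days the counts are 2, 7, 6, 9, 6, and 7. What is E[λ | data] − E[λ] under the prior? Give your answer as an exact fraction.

-11/9

Total count: 2 + 7 + 6 + 9 + 6 + 7 = 37.
Total exposure: 6 days.
By Gamma–Poisson conjugacy, the posterior is Gamma(α + Σx, β + Σt) = Gamma(24 + 37, 3 + 6) = Gamma(61, 9).
Posterior mean = 61/9 = 61/9; prior mean = 24/3 = 8. Difference = 61/9 − 8 = -11/9.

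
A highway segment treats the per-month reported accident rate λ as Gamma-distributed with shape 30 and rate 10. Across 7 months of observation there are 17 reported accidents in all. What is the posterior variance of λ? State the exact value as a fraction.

Total count 17 over total exposure 7 months.
The Gamma prior is conjugate for the Poisson rate, so λ | data ~ Gamma(30+17, 10+7) = Gamma(47, 17).
Posterior variance = α'/β'² = 47/289.

47/289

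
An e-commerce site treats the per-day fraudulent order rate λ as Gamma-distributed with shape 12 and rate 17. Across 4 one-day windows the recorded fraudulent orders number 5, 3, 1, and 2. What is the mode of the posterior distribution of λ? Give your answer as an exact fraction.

Total count: 5 + 3 + 1 + 2 = 11.
Total exposure: 4 days.
By Gamma–Poisson conjugacy, the posterior is Gamma(α + Σx, β + Σt) = Gamma(12 + 11, 17 + 4) = Gamma(23, 21).
Posterior mode = (α'−1)/β' = 22/21.

22/21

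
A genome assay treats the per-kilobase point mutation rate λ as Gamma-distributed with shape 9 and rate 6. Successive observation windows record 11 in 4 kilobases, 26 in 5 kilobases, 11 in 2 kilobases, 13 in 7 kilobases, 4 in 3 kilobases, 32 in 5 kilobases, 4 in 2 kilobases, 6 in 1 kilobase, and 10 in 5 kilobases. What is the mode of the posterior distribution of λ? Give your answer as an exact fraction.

25/8

Total count: 11 + 26 + 11 + 13 + 4 + 32 + 4 + 6 + 10 = 117.
Total exposure: 4 + 5 + 2 + 7 + 3 + 5 + 2 + 1 + 5 = 34 kilobases.
By Gamma–Poisson conjugacy, the posterior is Gamma(α + Σx, β + Σt) = Gamma(9 + 117, 6 + 34) = Gamma(126, 40).
Posterior mode = (α'−1)/β' = 125/40 = 25/8.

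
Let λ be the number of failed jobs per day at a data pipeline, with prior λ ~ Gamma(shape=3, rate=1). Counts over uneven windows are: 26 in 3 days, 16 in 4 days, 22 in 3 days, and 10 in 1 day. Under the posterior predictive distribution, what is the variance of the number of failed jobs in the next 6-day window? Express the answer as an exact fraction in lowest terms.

Total count: 26 + 16 + 22 + 10 = 74.
Total exposure: 3 + 4 + 3 + 1 = 11 days.
Gamma(α, β) with Poisson data over total exposure Σt gives posterior Gamma(α+Σx, β+Σt) = Gamma(77, 12).
The posterior predictive for a window of length T is Negative Binomial with variance T·α'·(β'+T)/β'² = 6·77·18/144 = 231/4.

231/4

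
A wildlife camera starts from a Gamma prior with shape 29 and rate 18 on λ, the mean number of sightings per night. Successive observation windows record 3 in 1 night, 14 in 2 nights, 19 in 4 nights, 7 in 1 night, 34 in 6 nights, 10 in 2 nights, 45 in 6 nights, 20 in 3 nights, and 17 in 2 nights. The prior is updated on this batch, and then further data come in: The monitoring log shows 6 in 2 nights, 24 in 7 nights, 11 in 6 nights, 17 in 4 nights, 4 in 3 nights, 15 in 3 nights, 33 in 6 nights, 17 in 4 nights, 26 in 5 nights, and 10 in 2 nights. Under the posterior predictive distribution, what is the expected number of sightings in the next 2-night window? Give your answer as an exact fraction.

Total count: 3 + 14 + 19 + 7 + 34 + 10 + 45 + 20 + 17 = 169.
Total exposure: 1 + 2 + 4 + 1 + 6 + 2 + 6 + 3 + 2 = 27 nights.
After the first batch: Gamma(29 + 169, 18 + 27) = Gamma(198, 45).
Total count: 6 + 24 + 11 + 17 + 4 + 15 + 33 + 17 + 26 + 10 = 163.
Total exposure: 2 + 7 + 6 + 4 + 3 + 3 + 6 + 4 + 5 + 2 = 42 nights.
After the second batch: Gamma(198 + 163, 45 + 42) = Gamma(361, 87).
Predictive mean over a 2-night window = T·E[λ|data] = 2·361/87 = 722/87.

722/87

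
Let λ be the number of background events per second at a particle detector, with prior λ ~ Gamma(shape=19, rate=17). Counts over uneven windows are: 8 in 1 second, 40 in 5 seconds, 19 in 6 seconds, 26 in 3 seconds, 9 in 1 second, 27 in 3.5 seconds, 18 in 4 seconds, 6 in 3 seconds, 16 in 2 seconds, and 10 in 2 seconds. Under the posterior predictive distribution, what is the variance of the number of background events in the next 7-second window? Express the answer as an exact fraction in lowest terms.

Total count: 8 + 40 + 19 + 26 + 9 + 27 + 18 + 6 + 16 + 10 = 179.
Total exposure: 1 + 5 + 6 + 3 + 1 + 3.5 + 4 + 3 + 2 + 2 = 30.5 seconds.
Conjugate update: add total count to the shape and total exposure to the rate, giving Gamma(198, 95/2).
The posterior predictive for a window of length T is Negative Binomial with variance T·α'·(β'+T)/β'² = 7·198·(109/2)/(9025/4) = 302148/9025.

302148/9025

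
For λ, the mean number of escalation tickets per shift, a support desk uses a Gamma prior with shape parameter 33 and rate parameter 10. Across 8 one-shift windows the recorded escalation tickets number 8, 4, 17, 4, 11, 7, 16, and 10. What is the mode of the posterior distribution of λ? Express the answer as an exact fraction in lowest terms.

109/18

Total count: 8 + 4 + 17 + 4 + 11 + 7 + 16 + 10 = 77.
Total exposure: 8 shifts.
Conjugate update: add total count to the shape and total exposure to the rate, giving Gamma(110, 18).
Posterior mode = (α'−1)/β' = 109/18.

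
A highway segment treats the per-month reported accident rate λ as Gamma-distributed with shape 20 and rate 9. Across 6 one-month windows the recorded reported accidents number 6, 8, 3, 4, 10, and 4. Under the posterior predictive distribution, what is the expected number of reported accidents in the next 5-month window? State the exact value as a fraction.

55/3

Total count: 6 + 8 + 3 + 4 + 10 + 4 = 35.
Total exposure: 6 months.
By Gamma–Poisson conjugacy, the posterior is Gamma(α + Σx, β + Σt) = Gamma(20 + 35, 9 + 6) = Gamma(55, 15).
Predictive mean over a 5-month window = T·E[λ|data] = 5·55/15 = 55/3.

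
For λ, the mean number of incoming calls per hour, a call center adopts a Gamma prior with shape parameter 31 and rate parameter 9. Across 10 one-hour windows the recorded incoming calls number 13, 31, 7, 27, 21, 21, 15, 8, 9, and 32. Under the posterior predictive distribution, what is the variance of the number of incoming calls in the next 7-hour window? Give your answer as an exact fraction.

39130/361

Total count: 13 + 31 + 7 + 27 + 21 + 21 + 15 + 8 + 9 + 32 = 184.
Total exposure: 10 hours.
Conjugate update: add total count to the shape and total exposure to the rate, giving Gamma(215, 19).
The posterior predictive for a window of length T is Negative Binomial with variance T·α'·(β'+T)/β'² = 7·215·26/361 = 39130/361.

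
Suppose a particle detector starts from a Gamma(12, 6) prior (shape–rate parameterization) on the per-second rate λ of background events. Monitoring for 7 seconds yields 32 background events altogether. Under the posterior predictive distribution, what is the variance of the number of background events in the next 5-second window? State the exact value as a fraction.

Total count 32 over total exposure 7 seconds.
Posterior: α' = 12 + 32 = 44, β' = 6 + 7 = 13.
The posterior predictive for a window of length T is Negative Binomial with variance T·α'·(β'+T)/β'² = 5·44·18/169 = 3960/169.

3960/169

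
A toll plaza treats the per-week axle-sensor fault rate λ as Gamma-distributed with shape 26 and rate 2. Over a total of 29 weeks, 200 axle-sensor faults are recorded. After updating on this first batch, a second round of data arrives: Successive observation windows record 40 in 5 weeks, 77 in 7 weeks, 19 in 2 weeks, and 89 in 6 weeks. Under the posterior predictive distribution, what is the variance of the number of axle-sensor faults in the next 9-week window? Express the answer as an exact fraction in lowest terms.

Total count 200 over total exposure 29 weeks.
After the first batch: Gamma(26 + 200, 2 + 29) = Gamma(226, 31).
Total count: 40 + 77 + 19 + 89 = 225.
Total exposure: 5 + 7 + 2 + 6 = 20 weeks.
After the second batch: Gamma(226 + 225, 31 + 20) = Gamma(451, 51).
The posterior predictive for a window of length T is Negative Binomial with variance T·α'·(β'+T)/β'² = 9·451·60/2601 = 27060/289.

27060/289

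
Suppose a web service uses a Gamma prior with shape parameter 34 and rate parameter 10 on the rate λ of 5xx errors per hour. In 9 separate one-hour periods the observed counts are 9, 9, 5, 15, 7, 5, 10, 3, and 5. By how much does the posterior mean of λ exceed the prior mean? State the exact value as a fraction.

187/95

Total count: 9 + 9 + 5 + 15 + 7 + 5 + 10 + 3 + 5 = 68.
Total exposure: 9 hours.
By Gamma–Poisson conjugacy, the posterior is Gamma(α + Σx, β + Σt) = Gamma(34 + 68, 10 + 9) = Gamma(102, 19).
Posterior mean = 102/19 = 102/19; prior mean = 34/10 = 17/5. Difference = 102/19 − 17/5 = 187/95.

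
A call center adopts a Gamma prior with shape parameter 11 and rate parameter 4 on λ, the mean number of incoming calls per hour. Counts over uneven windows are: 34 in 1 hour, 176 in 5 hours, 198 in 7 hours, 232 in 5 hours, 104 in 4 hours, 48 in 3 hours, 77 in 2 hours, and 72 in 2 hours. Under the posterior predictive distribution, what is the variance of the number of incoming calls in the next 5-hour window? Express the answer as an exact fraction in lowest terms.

180880/1089

Total count: 34 + 176 + 198 + 232 + 104 + 48 + 77 + 72 = 941.
Total exposure: 1 + 5 + 7 + 5 + 4 + 3 + 2 + 2 = 29 hours.
By Gamma–Poisson conjugacy, the posterior is Gamma(α + Σx, β + Σt) = Gamma(11 + 941, 4 + 29) = Gamma(952, 33).
The posterior predictive for a window of length T is Negative Binomial with variance T·α'·(β'+T)/β'² = 5·952·38/1089 = 180880/1089.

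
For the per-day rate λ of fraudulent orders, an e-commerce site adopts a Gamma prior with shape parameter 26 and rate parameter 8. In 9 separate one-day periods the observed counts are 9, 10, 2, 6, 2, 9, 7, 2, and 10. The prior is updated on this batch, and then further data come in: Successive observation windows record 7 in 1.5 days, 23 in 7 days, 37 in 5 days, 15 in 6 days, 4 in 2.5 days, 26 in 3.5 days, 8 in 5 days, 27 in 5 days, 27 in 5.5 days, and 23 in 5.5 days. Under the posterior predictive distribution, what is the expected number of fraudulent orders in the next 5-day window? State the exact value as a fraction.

Total count: 9 + 10 + 2 + 6 + 2 + 9 + 7 + 2 + 10 = 57.
Total exposure: 9 days.
After the first batch: Gamma(26 + 57, 8 + 9) = Gamma(83, 17).
Total count: 7 + 23 + 37 + 15 + 4 + 26 + 8 + 27 + 27 + 23 = 197.
Total exposure: 1.5 + 7 + 5 + 6 + 2.5 + 3.5 + 5 + 5 + 5.5 + 5.5 = 46.5 days.
After the second batch: Gamma(83 + 197, 17 + 46.5) = Gamma(280, 127/2).
Predictive mean over a 5-day window = T·E[λ|data] = 5·280/(127/2) = 2800/127.

2800/127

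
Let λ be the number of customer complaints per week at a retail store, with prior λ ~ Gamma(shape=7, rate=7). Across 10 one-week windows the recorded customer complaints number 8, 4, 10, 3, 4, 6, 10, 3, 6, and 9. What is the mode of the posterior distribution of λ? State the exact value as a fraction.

69/17

Total count: 8 + 4 + 10 + 3 + 4 + 6 + 10 + 3 + 6 + 9 = 63.
Total exposure: 10 weeks.
The Gamma prior is conjugate for the Poisson rate, so λ | data ~ Gamma(7+63, 7+10) = Gamma(70, 17).
Posterior mode = (α'−1)/β' = 69/17.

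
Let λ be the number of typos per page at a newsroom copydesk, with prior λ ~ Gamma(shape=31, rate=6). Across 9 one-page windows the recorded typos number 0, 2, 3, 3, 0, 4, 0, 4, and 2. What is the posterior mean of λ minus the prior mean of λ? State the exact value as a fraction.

-19/10

Total count: 0 + 2 + 3 + 3 + 0 + 4 + 0 + 4 + 2 = 18.
Total exposure: 9 pages.
The Gamma prior is conjugate for the Poisson rate, so λ | data ~ Gamma(31+18, 6+9) = Gamma(49, 15).
Posterior mean = 49/15 = 49/15; prior mean = 31/6 = 31/6. Difference = 49/15 − 31/6 = -19/10.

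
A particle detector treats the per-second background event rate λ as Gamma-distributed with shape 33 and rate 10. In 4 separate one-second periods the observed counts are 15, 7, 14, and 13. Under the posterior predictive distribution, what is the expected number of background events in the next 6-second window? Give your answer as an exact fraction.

246/7

Total count: 15 + 7 + 14 + 13 = 49.
Total exposure: 4 seconds.
By Gamma–Poisson conjugacy, the posterior is Gamma(α + Σx, β + Σt) = Gamma(33 + 49, 10 + 4) = Gamma(82, 14).
Predictive mean over a 6-second window = T·E[λ|data] = 6·82/14 = 246/7.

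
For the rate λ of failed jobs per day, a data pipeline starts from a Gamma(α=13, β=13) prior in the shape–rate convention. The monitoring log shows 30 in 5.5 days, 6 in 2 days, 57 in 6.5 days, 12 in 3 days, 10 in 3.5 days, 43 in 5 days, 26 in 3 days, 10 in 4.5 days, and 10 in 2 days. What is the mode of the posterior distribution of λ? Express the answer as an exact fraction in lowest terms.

9/2

Total count: 30 + 6 + 57 + 12 + 10 + 43 + 26 + 10 + 10 = 204.
Total exposure: 5.5 + 2 + 6.5 + 3 + 3.5 + 5 + 3 + 4.5 + 2 = 35 days.
Gamma(α, β) with Poisson data over total exposure Σt gives posterior Gamma(α+Σx, β+Σt) = Gamma(217, 48).
Posterior mode = (α'−1)/β' = 216/48 = 9/2.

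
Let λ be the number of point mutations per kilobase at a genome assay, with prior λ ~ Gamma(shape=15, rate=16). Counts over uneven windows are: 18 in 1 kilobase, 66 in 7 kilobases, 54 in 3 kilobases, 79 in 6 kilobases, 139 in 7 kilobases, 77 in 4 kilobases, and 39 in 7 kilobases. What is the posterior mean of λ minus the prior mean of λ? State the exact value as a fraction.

7027/816

Total count: 18 + 66 + 54 + 79 + 139 + 77 + 39 = 472.
Total exposure: 1 + 7 + 3 + 6 + 7 + 4 + 7 = 35 kilobases.
By Gamma–Poisson conjugacy, the posterior is Gamma(α + Σx, β + Σt) = Gamma(15 + 472, 16 + 35) = Gamma(487, 51).
Posterior mean = 487/51 = 487/51; prior mean = 15/16 = 15/16. Difference = 487/51 − 15/16 = 7027/816.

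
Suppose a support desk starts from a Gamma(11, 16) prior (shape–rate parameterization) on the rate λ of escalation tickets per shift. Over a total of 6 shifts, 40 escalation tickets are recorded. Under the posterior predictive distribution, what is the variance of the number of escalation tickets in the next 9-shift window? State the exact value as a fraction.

Total count 40 over total exposure 6 shifts.
By Gamma–Poisson conjugacy, the posterior is Gamma(α + Σx, β + Σt) = Gamma(11 + 40, 16 + 6) = Gamma(51, 22).
The posterior predictive for a window of length T is Negative Binomial with variance T·α'·(β'+T)/β'² = 9·51·31/484 = 14229/484.

14229/484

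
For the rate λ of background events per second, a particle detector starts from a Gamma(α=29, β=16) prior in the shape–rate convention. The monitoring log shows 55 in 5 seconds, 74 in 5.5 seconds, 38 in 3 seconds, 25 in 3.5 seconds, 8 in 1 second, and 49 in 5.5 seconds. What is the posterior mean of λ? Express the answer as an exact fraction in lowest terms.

556/79

Total count: 55 + 74 + 38 + 25 + 8 + 49 = 249.
Total exposure: 5 + 5.5 + 3 + 3.5 + 1 + 5.5 = 23.5 seconds.
By Gamma–Poisson conjugacy, the posterior is Gamma(α + Σx, β + Σt) = Gamma(29 + 249, 16 + 23.5) = Gamma(278, 79/2).
Posterior mean = α'/β' = 278/(79/2) = 556/79.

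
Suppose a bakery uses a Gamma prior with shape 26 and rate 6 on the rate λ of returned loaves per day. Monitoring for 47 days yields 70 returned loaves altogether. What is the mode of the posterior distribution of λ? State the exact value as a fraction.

95/53

Total count 70 over total exposure 47 days.
The Gamma prior is conjugate for the Poisson rate, so λ | data ~ Gamma(26+70, 6+47) = Gamma(96, 53).
Posterior mode = (α'−1)/β' = 95/53.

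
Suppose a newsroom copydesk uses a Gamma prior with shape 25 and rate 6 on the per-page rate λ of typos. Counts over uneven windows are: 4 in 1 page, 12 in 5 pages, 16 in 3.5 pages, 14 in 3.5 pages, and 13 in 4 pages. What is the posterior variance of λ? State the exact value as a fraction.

84/529

Total count: 4 + 12 + 16 + 14 + 13 = 59.
Total exposure: 1 + 5 + 3.5 + 3.5 + 4 = 17 pages.
By Gamma–Poisson conjugacy, the posterior is Gamma(α + Σx, β + Σt) = Gamma(25 + 59, 6 + 17) = Gamma(84, 23).
Posterior variance = α'/β'² = 84/529.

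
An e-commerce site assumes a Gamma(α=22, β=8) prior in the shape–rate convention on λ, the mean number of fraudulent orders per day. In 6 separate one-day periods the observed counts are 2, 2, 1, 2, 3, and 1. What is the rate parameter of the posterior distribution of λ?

14

Total count: 2 + 2 + 1 + 2 + 3 + 1 = 11.
Total exposure: 6 days.
Gamma(α, β) with Poisson data over total exposure Σt gives posterior Gamma(α+Σx, β+Σt) = Gamma(33, 14).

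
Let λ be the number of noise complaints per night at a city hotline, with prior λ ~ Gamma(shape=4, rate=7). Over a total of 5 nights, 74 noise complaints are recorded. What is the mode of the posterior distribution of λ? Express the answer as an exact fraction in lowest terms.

Total count 74 over total exposure 5 nights.
Gamma(α, β) with Poisson data over total exposure Σt gives posterior Gamma(α+Σx, β+Σt) = Gamma(78, 12).
Posterior mode = (α'−1)/β' = 77/12.

77/12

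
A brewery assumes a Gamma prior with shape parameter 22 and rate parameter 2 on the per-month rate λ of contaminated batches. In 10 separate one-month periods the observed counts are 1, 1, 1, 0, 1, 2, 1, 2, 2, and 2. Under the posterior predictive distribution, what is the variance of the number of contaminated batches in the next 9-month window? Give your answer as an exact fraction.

Total count: 1 + 1 + 1 + 0 + 1 + 2 + 1 + 2 + 2 + 2 = 13.
Total exposure: 10 months.
Posterior: α' = 22 + 13 = 35, β' = 2 + 10 = 12.
The posterior predictive for a window of length T is Negative Binomial with variance T·α'·(β'+T)/β'² = 9·35·21/144 = 735/16.

735/16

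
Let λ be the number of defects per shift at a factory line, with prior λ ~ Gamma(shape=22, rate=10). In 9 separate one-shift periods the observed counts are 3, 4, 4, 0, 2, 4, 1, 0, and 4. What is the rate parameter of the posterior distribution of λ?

Total count: 3 + 4 + 4 + 0 + 2 + 4 + 1 + 0 + 4 = 22.
Total exposure: 9 shifts.
Gamma(α, β) with Poisson data over total exposure Σt gives posterior Gamma(α+Σx, β+Σt) = Gamma(44, 19).

19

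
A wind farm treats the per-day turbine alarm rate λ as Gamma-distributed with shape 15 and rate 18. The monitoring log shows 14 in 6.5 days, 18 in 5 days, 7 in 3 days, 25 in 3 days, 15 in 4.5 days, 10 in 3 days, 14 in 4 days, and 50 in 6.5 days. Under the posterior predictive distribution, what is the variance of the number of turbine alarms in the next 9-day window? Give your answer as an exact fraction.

Total count: 14 + 18 + 7 + 25 + 15 + 10 + 14 + 50 = 153.
Total exposure: 6.5 + 5 + 3 + 3 + 4.5 + 3 + 4 + 6.5 = 35.5 days.
Conjugate update: add total count to the shape and total exposure to the rate, giving Gamma(168, 107/2).
The posterior predictive for a window of length T is Negative Binomial with variance T·α'·(β'+T)/β'² = 9·168·(125/2)/(11449/4) = 378000/11449.

378000/11449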